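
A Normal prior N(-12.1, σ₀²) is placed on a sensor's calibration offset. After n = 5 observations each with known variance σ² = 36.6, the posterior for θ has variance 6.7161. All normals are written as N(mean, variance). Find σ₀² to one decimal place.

For the Normal–Normal model with known σ², precisions add: τ_n = τ₀ + n/σ².
So 1/σ₀² = 1/6.7161 − 5/36.6 = 0.148896 − 0.136612 = 0.012284.
Hence σ₀² = 1/0.012284 ≈ 81.4.

σ₀² = 81.4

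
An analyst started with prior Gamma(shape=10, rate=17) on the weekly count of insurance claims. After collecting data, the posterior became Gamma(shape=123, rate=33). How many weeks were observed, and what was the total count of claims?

A Gamma(α, β) prior (rate parametrization) on a Poisson rate with n observations summing to S gives posterior Gamma(α+S, β+n).
Matching: Σxᵢ = 123 − 10 = 113 and n = 33 − 17 = 16.

n = 16 weeks with total 113 claims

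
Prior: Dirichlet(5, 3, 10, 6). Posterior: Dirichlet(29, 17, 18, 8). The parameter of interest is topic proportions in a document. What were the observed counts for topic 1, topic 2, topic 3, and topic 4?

counts (24, 14, 8, 2)

For a Dirichlet(α) prior with multinomial counts c, the posterior is Dirichlet(α + c) componentwise.
Counts are posterior − prior componentwise: 29−5=24, 17−3=14, 18−10=8, 8−6=2.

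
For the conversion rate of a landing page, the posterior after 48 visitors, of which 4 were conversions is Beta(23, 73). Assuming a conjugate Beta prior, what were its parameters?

Beta(19, 29)

A Beta(α, β) prior with s successes and f failures in binomial data gives a Beta(α+s, β+f) posterior.
So α = 23 − 4 = 19 and β = 73 − 44 = 29.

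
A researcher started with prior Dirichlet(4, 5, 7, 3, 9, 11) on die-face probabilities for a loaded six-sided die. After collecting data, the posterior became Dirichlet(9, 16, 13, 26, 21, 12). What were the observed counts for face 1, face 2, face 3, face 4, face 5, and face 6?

For a Dirichlet(α) prior with multinomial counts c, the posterior is Dirichlet(α + c) componentwise.
Counts are posterior − prior componentwise: 9−4=5, 16−5=11, 13−7=6, 26−3=23, 21−9=12, 12−11=1.

counts (5, 11, 6, 23, 12, 1)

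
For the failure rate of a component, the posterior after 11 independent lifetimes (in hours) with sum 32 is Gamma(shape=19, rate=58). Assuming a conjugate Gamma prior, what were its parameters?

For an exponential likelihood with a Gamma(α, β) prior on the rate, n observations with total T give posterior Gamma(α+n, β+T).
So α = 19 − 11 = 8 and β = 58 − 32 = 26.

Gamma(shape=8, rate=26)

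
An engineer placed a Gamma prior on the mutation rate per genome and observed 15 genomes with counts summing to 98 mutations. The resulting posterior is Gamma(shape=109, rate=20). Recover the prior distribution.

Gamma(shape=11, rate=5)

Gamma–Poisson conjugacy: posterior shape = α + Σxᵢ, posterior rate = β + n.
So α = 109 − 98 = 11 and β = 20 − 15 = 5.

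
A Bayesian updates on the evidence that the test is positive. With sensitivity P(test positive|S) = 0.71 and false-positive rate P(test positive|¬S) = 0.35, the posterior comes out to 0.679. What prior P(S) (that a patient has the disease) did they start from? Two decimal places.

Bayes' rule in odds form gives O(S|E) = O(S)·[P(E|S)/P(E|¬S)], hence O(S) = O(S|E)/LR.
Posterior odds = 0.679/(1−0.679) = 2.1153. LR = 0.71/0.35 = 2.0286.
Prior odds = 2.1153/2.0286 = 1.0427, so P(S) = 1.0427/(1+1.0427) ≈ 0.51.

P(S) = 0.51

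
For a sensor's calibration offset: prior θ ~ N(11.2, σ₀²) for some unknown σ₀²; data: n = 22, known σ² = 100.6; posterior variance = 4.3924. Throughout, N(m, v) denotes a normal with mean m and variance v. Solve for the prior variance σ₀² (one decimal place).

σ₀² = 111.4

Posterior precision equals prior precision plus data precision: 1/σ_n² = 1/σ₀² + n/σ².
So 1/σ₀² = 1/4.3924 − 22/100.6 = 0.227666 − 0.218688 = 0.008978.
Hence σ₀² = 1/0.008978 ≈ 111.4.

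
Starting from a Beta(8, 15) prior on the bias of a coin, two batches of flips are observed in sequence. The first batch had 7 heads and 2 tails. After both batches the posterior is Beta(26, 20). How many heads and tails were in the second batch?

11 heads and 3 tails

Because Beta–binomial updating is additive in the counts, the combined data contributed (α_post−α_prior, β_post−β_prior) successes and failures.
Total across both batches: 26−8=18 heads, 20−15=5 tails.
Subtract the first batch: 18−7=11 heads and 5−2=3 tails.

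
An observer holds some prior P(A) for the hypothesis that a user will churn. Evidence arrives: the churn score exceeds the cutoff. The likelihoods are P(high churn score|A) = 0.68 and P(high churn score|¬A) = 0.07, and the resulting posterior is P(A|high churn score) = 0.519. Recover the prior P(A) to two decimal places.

P(A) = 0.10

Bayes' rule in odds form gives O(A|E) = O(A)·[P(E|A)/P(E|¬A)], hence O(A) = O(A|E)/LR.
Posterior odds = 0.519/(1−0.519) = 1.0790. LR = 0.68/0.07 = 9.7143.
Prior odds = 1.0790/9.7143 = 0.1111, so P(A) = 0.1111/(1+0.1111) ≈ 0.10.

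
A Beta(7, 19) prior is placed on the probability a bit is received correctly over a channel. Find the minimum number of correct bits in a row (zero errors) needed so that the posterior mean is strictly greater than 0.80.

k = 70

After k correct bits and 0 errors the posterior is Beta(7+k, 19), with mean (7+k)/(7+19+k).
Set (7+k)/(26+k) > 0.80 and solve: k > (0.80·26 − 7)/(1 − 0.80) = 69.000.
The smallest integer exceeding 69.000 is 70.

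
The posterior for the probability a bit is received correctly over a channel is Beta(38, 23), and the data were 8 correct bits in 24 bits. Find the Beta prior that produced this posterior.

A Beta(α, β) prior with s successes and f failures in binomial data gives a Beta(α+s, β+f) posterior.
Subtract the data counts: 38−8=30, 23−16=7.

Beta(30, 7)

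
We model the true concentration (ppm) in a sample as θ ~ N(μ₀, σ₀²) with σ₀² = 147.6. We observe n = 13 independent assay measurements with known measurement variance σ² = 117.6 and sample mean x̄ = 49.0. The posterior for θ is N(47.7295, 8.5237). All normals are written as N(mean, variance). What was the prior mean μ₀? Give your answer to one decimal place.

μ₀ = 27.0

The posterior mean is a precision-weighted average: μ_n = (τ₀μ₀ + τ_data·x̄)/(τ₀+τ_data), with τ₀=1/σ₀² and τ_data=n/σ².
Here τ₀ = 1/147.6 = 0.006775 and τ_data = 13/117.6 = 0.110544, so τ_n = 0.117319.
Rearranging for μ₀: μ₀ = (μ_n·τ_n − τ_data·x̄)/τ₀ = (47.7295·0.117319 − 0.110544·49.0) / 0.006775 = 0.182921/0.006775 ≈ 27.0.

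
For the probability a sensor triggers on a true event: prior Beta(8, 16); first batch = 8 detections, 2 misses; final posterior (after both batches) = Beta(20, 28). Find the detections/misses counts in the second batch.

4 detections and 10 misses

Sequential conjugate updates are equivalent to a single update on the pooled data, so total successes = posterior α − prior α and total failures = posterior β − prior β.
Total across both batches: 20−8=12 detections, 28−16=12 misses.
Subtract the first batch: 12−8=4 detections and 12−2=10 misses.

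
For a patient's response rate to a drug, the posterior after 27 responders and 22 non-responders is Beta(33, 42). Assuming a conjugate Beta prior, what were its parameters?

Under Beta–binomial conjugacy the posterior parameters are (α+s, β+f).
Subtract the data counts: 33−27=6, 42−22=20.

Beta(6, 20)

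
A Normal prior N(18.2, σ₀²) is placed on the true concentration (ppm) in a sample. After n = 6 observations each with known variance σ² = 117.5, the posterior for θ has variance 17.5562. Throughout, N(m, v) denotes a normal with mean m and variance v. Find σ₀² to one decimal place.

σ₀² = 169.6

For the Normal–Normal model with known σ², precisions add: τ_n = τ₀ + n/σ².
So 1/σ₀² = 1/17.5562 − 6/117.5 = 0.056960 − 0.051064 = 0.005896.
Hence σ₀² = 1/0.005896 ≈ 169.6.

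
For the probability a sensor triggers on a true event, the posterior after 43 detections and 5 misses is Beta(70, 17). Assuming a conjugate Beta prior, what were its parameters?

Beta is conjugate to the binomial likelihood: posterior = Beta(α+s, β+f).
So α = 70 − 43 = 27 and β = 17 − 5 = 12.

Beta(27, 12)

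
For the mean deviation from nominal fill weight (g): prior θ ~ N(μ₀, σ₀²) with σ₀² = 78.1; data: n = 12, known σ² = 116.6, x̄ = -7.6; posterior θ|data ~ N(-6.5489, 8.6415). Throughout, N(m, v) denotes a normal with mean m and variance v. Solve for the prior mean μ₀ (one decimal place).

With known observation variance, the Normal–Normal posterior has precision τ_n = τ₀ + n/σ² and mean μ_n = (τ₀μ₀ + (n/σ²)x̄)/τ_n.
Here τ₀ = 1/78.1 = 0.012804 and τ_data = 12/116.6 = 0.102916, so τ_n = 0.115720.
Rearranging for μ₀: μ₀ = (μ_n·τ_n − τ_data·x̄)/τ₀ = (-6.5489·0.115720 − 0.102916·-7.6) / 0.012804 = 0.024323/0.012804 ≈ 1.9.

μ₀ = 1.9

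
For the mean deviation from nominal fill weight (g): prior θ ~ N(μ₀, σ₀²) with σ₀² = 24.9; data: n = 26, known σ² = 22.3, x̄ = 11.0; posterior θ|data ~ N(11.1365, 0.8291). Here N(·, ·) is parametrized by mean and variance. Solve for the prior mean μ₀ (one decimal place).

μ₀ = 15.1

With known observation variance, the Normal–Normal posterior has precision τ_n = τ₀ + n/σ² and mean μ_n = (τ₀μ₀ + (n/σ²)x̄)/τ_n.
Here τ₀ = 1/24.9 = 0.040161 and τ_data = 26/22.3 = 1.165919, so τ_n = 1.206080.
Rearranging for μ₀: μ₀ = (μ_n·τ_n − τ_data·x̄)/τ₀ = (11.1365·1.206080 − 1.165919·11.0) / 0.040161 = 0.606401/0.040161 ≈ 15.1.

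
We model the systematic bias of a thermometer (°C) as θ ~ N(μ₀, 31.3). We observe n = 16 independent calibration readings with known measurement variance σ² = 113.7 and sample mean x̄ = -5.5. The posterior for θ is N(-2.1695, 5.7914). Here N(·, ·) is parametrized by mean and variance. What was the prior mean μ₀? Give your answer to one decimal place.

μ₀ = 12.5

The posterior mean is a precision-weighted average: μ_n = (τ₀μ₀ + τ_data·x̄)/(τ₀+τ_data), with τ₀=1/σ₀² and τ_data=n/σ².
Here τ₀ = 1/31.3 = 0.031949 and τ_data = 16/113.7 = 0.140721, so τ_n = 0.172670.
Rearranging for μ₀: μ₀ = (μ_n·τ_n − τ_data·x̄)/τ₀ = (-2.1695·0.172670 − 0.140721·-5.5) / 0.031949 = 0.399358/0.031949 ≈ 12.5.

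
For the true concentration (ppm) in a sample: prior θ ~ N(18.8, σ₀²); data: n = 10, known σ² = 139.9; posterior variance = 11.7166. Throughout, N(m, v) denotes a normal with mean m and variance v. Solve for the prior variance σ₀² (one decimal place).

σ₀² = 72.1

Posterior precision equals prior precision plus data precision: 1/σ_n² = 1/σ₀² + n/σ².
So 1/σ₀² = 1/11.7166 − 10/139.9 = 0.085349 − 0.071480 = 0.013869.
Hence σ₀² = 1/0.013869 ≈ 72.1.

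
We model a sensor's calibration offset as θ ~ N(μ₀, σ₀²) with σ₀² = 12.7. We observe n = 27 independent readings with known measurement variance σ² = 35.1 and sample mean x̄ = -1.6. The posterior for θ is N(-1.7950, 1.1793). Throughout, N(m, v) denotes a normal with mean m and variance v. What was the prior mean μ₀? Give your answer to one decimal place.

μ₀ = -3.7

With known observation variance, the Normal–Normal posterior has precision τ_n = τ₀ + n/σ² and mean μ_n = (τ₀μ₀ + (n/σ²)x̄)/τ_n.
Here τ₀ = 1/12.7 = 0.078740 and τ_data = 27/35.1 = 0.769231, so τ_n = 0.847971.
Rearranging for μ₀: μ₀ = (μ_n·τ_n − τ_data·x̄)/τ₀ = (-1.7950·0.847971 − 0.769231·-1.6) / 0.078740 = -0.291338/0.078740 ≈ -3.7.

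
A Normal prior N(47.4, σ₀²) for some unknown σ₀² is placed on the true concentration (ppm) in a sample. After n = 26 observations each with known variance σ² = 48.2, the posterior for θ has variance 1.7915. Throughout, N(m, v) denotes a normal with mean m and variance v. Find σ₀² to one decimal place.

σ₀² = 53.3

Posterior precision equals prior precision plus data precision: 1/σ_n² = 1/σ₀² + n/σ².
So 1/σ₀² = 1/1.7915 − 26/48.2 = 0.558191 − 0.539419 = 0.018772.
Hence σ₀² = 1/0.018772 ≈ 53.3.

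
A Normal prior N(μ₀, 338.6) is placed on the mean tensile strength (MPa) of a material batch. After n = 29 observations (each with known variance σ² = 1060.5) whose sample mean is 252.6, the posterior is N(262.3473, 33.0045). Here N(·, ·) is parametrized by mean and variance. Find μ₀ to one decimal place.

μ₀ = 352.6

With known observation variance, the Normal–Normal posterior has precision τ_n = τ₀ + n/σ² and mean μ_n = (τ₀μ₀ + (n/σ²)x̄)/τ_n.
Here τ₀ = 1/338.6 = 0.002953 and τ_data = 29/1060.5 = 0.027346, so τ_n = 0.030299.
Rearranging for μ₀: μ₀ = (μ_n·τ_n − τ_data·x̄)/τ₀ = (262.3473·0.030299 − 0.027346·252.6) / 0.002953 = 1.041261/0.002953 ≈ 352.6.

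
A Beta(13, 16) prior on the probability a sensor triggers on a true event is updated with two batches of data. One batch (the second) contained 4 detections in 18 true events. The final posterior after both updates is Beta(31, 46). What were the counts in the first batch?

Because Beta–binomial updating is additive in the counts, the combined data contributed (α_post−α_prior, β_post−β_prior) successes and failures.
Total across both batches: 31−13=18 detections, 46−16=30 misses.
Subtract the second batch: 18−4=14 detections and 30−14=16 misses.

14 detections and 16 misses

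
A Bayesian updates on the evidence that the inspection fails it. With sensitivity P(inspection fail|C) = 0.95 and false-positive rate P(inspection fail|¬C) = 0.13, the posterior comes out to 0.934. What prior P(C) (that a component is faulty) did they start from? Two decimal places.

P(C) = 0.66

In odds form, posterior odds = prior odds × likelihood ratio, so prior odds = posterior odds ÷ LR.
Posterior odds = 0.934/(1−0.934) = 14.1515. LR = 0.95/0.13 = 7.3077.
Prior odds = 14.1515/7.3077 = 1.9365, so P(C) = 1.9365/(1+1.9365) ≈ 0.66.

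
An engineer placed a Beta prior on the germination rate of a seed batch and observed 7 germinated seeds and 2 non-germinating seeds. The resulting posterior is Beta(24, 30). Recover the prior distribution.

Beta is conjugate to the binomial likelihood: posterior = Beta(a+s, b+f).
Subtract the data counts: 24−7=17, 30−2=28.

Beta(17, 28)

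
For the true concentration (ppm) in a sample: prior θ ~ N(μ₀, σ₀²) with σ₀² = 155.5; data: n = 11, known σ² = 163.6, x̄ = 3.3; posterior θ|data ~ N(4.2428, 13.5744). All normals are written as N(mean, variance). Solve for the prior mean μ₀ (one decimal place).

The posterior mean is a precision-weighted average: μ_n = (τ₀μ₀ + τ_data·x̄)/(τ₀+τ_data), with τ₀=1/σ₀² and τ_data=n/σ².
Here τ₀ = 1/155.5 = 0.006431 and τ_data = 11/163.6 = 0.067237, so τ_n = 0.073668.
Rearranging for μ₀: μ₀ = (μ_n·τ_n − τ_data·x̄)/τ₀ = (4.2428·0.073668 − 0.067237·3.3) / 0.006431 = 0.090676/0.006431 ≈ 14.1.

μ₀ = 14.1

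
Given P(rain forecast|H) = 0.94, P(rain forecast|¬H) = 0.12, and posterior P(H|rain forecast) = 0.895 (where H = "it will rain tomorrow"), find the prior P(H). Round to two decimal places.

In odds form, posterior odds = prior odds × likelihood ratio, so prior odds = posterior odds ÷ LR.
Posterior odds = 0.895/(1−0.895) = 8.5238. LR = 0.94/0.12 = 7.8333.
Prior odds = 8.5238/7.8333 = 1.0881, so P(H) = 1.0881/(1+1.0881) ≈ 0.52.

P(H) = 0.52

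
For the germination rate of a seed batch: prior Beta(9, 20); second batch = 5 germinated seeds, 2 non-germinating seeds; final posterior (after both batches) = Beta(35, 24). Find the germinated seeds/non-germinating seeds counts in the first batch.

21 germinated seeds and 2 non-germinating seeds

Because Beta–binomial updating is additive in the counts, the combined data contributed (α_post−α_prior, β_post−β_prior) successes and failures.
Total across both batches: 35−9=26 germinated seeds, 24−20=4 non-germinating seeds.
Subtract the second batch: 26−5=21 germinated seeds and 4−2=2 non-germinating seeds.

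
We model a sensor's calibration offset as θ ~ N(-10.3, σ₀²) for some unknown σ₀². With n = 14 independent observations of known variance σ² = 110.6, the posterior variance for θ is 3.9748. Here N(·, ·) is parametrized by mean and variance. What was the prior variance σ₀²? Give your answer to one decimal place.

Posterior precision equals prior precision plus data precision: 1/σ_n² = 1/σ₀² + n/σ².
So 1/σ₀² = 1/3.9748 − 14/110.6 = 0.251585 − 0.126582 = 0.125003.
Hence σ₀² = 1/0.125003 ≈ 8.0.

σ₀² = 8.0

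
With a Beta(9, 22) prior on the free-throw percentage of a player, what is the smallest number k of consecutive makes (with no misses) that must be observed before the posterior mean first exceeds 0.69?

After k makes and 0 misses the posterior is Beta(9+k, 22), with mean (9+k)/(9+22+k).
Set (9+k)/(31+k) > 0.69 and solve: k > (0.69·31 − 9)/(1 − 0.69) = 39.968.
The smallest integer exceeding 39.968 is 40, and checking k=40: (49)/(71) = 0.6901 > 0.69.

k = 40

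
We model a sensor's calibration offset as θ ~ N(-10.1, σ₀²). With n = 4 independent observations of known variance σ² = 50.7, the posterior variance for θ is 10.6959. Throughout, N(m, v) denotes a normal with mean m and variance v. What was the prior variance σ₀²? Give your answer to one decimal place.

σ₀² = 68.5

For the Normal–Normal model with known σ², precisions add: τ_n = τ₀ + n/σ².
So 1/σ₀² = 1/10.6959 − 4/50.7 = 0.093494 − 0.078895 = 0.014599.
Hence σ₀² = 1/0.014599 ≈ 68.5.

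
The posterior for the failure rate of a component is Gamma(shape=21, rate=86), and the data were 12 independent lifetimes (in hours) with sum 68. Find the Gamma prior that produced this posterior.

Gamma(shape=9, rate=18)

Gamma–exponential conjugacy: posterior shape = α + n, posterior rate = β + Σtᵢ.
So α = 21 − 12 = 9 and β = 86 − 68 = 18.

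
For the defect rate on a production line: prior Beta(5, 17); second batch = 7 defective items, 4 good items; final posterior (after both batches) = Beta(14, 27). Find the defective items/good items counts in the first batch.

2 defective items and 6 good items

Because Beta–binomial updating is additive in the counts, the combined data contributed (α_post−α_prior, β_post−β_prior) successes and failures.
Total across both batches: 14−5=9 defective items, 27−17=10 good items.
Subtract the second batch: 9−7=2 defective items and 10−4=6 good items.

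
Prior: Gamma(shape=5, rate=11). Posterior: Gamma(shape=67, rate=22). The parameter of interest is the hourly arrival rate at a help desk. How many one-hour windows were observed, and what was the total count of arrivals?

Gamma–Poisson conjugacy: posterior shape = α + Σxᵢ, posterior rate = β + n.
Matching: Σxᵢ = 67 − 5 = 62 and n = 22 − 11 = 11.

n = 11 one-hour windows with total 62 arrivals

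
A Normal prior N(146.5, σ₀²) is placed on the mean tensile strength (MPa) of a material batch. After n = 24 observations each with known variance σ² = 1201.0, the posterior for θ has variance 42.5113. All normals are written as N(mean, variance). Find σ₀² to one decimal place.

σ₀² = 282.5

For the Normal–Normal model with known σ², precisions add: τ_n = τ₀ + n/σ².
So 1/σ₀² = 1/42.5113 − 24/1201.0 = 0.023523 − 0.019983 = 0.003540.
Hence σ₀² = 1/0.003540 ≈ 282.5.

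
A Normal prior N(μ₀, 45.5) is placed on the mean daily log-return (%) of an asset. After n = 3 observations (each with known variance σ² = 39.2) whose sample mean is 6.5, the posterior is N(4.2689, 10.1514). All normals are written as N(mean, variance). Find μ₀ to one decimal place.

With known observation variance, the Normal–Normal posterior has precision τ_n = τ₀ + n/σ² and mean μ_n = (τ₀μ₀ + (n/σ²)x̄)/τ_n.
Here τ₀ = 1/45.5 = 0.021978 and τ_data = 3/39.2 = 0.076531, so τ_n = 0.098509.
Rearranging for μ₀: μ₀ = (μ_n·τ_n − τ_data·x̄)/τ₀ = (4.2689·0.098509 − 0.076531·6.5) / 0.021978 = -0.076926/0.021978 ≈ -3.5.

μ₀ = -3.5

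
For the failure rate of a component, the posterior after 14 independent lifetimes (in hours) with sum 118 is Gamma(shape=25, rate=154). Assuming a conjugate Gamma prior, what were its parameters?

For an exponential likelihood with a Gamma(α, β) prior on the rate, n observations with total T give posterior Gamma(α+n, β+T).
So α = 25 − 14 = 11 and β = 154 − 118 = 36.

Gamma(shape=11, rate=36)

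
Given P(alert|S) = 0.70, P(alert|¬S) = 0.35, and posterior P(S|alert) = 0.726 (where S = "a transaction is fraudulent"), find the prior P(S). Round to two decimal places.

Bayes' rule in odds form gives O(S|E) = O(S)·[P(E|S)/P(E|¬S)], hence O(S) = O(S|E)/LR.
Posterior odds = 0.726/(1−0.726) = 2.6496. LR = 0.70/0.35 = 2.0000.
Prior odds = 2.6496/2.0000 = 1.3248, so P(S) = 1.3248/(1+1.3248) ≈ 0.57.

P(S) = 0.57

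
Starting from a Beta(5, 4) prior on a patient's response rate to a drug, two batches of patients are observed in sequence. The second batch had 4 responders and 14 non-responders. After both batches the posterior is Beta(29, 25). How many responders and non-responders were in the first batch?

20 responders and 7 non-responders

Because Beta–binomial updating is additive in the counts, the combined data contributed (α_post−α_prior, β_post−β_prior) successes and failures.
Total across both batches: 29−5=24 responders, 25−4=21 non-responders.
Subtract the second batch: 24−4=20 responders and 21−14=7 non-responders.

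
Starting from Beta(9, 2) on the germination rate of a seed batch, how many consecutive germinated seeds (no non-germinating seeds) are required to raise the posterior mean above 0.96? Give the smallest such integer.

After k germinated seeds and 0 non-germinating seeds the posterior is Beta(9+k, 2), with mean (9+k)/(9+2+k).
Set (9+k)/(11+k) > 0.96 and solve: k > (0.96·11 − 9)/(1 − 0.96) = 39.000.
The smallest integer exceeding 39.000 is 40, and checking k=40: (49)/(51) = 0.9608 > 0.96.

k = 40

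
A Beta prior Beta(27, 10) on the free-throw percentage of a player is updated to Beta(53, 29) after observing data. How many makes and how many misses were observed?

Beta is conjugate to the binomial likelihood: posterior = Beta(α+s, β+f).
Match parameters: s=53−27=26, f=29−10=19.

26 makes and 19 misses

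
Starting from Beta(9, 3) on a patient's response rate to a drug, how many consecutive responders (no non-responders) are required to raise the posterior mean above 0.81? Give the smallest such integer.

k = 4

After k responders and 0 non-responders the posterior is Beta(9+k, 3), with mean (9+k)/(9+3+k).
Set (9+k)/(12+k) > 0.81 and solve: k > (0.81·12 − 9)/(1 − 0.81) = 3.789.
The smallest integer exceeding 3.789 is 4, and checking k=4: (13)/(16) = 0.8125 > 0.81.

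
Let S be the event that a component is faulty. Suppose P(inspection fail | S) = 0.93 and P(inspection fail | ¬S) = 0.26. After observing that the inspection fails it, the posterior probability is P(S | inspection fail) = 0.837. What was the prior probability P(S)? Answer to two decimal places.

P(S) = 0.59

In odds form, posterior odds = prior odds × likelihood ratio, so prior odds = posterior odds ÷ LR.
Posterior odds = 0.837/(1−0.837) = 5.1350. LR = 0.93/0.26 = 3.5769.
Prior odds = 5.1350/3.5769 = 1.4356, so P(S) = 1.4356/(1+1.4356) ≈ 0.59.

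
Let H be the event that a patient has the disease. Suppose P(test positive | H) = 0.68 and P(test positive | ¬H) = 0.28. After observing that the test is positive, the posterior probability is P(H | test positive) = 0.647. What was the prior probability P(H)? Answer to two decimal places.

P(H) = 0.43

Bayes' rule in odds form gives O(H|E) = O(H)·[P(E|H)/P(E|¬H)], hence O(H) = O(H|E)/LR.
Posterior odds = 0.647/(1−0.647) = 1.8329. LR = 0.68/0.28 = 2.4286.
Prior odds = 1.8329/2.4286 = 0.7547, so P(H) = 0.7547/(1+0.7547) ≈ 0.43.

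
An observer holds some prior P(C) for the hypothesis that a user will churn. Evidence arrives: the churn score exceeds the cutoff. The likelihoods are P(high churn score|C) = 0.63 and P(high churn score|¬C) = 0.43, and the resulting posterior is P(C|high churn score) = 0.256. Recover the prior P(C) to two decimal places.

P(C) = 0.19

In odds form, posterior odds = prior odds × likelihood ratio, so prior odds = posterior odds ÷ LR.
Posterior odds = 0.256/(1−0.256) = 0.3441. LR = 0.63/0.43 = 1.4651.
Prior odds = 0.3441/1.4651 = 0.2349, so P(C) = 0.2349/(1+0.2349) ≈ 0.19.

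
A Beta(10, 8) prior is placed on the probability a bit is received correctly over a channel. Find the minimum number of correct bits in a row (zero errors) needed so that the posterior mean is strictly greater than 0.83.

After k correct bits and 0 errors the posterior is Beta(10+k, 8), with mean (10+k)/(10+8+k).
Set (10+k)/(18+k) > 0.83 and solve: k > (0.83·18 − 10)/(1 − 0.83) = 29.059.
The smallest integer exceeding 29.059 is 30, and checking k=30: (40)/(48) = 0.8333 > 0.83.

k = 30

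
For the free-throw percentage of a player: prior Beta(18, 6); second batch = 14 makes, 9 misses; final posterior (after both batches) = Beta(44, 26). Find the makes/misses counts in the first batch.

Sequential conjugate updates are equivalent to a single update on the pooled data, so total successes = posterior α − prior α and total failures = posterior β − prior β.
Total across both batches: 44−18=26 makes, 26−6=20 misses.
Subtract the second batch: 26−14=12 makes and 20−9=11 misses.

12 makes and 11 misses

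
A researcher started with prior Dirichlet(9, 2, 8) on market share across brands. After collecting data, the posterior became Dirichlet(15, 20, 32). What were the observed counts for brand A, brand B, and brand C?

counts (6, 18, 24)

For a Dirichlet(α) prior with multinomial counts c, the posterior is Dirichlet(α + c) componentwise.
Counts are posterior − prior componentwise: 15−9=6, 20−2=18, 32−8=24.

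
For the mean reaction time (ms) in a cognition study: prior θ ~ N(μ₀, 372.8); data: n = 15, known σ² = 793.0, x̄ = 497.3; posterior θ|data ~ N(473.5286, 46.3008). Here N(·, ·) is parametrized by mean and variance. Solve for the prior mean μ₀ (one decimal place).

The posterior mean is a precision-weighted average: μ_n = (τ₀μ₀ + τ_data·x̄)/(τ₀+τ_data), with τ₀=1/σ₀² and τ_data=n/σ².
Here τ₀ = 1/372.8 = 0.002682 and τ_data = 15/793.0 = 0.018916, so τ_n = 0.021598.
Rearranging for μ₀: μ₀ = (μ_n·τ_n − τ_data·x̄)/τ₀ = (473.5286·0.021598 − 0.018916·497.3) / 0.002682 = 0.820344/0.002682 ≈ 305.9.

μ₀ = 305.9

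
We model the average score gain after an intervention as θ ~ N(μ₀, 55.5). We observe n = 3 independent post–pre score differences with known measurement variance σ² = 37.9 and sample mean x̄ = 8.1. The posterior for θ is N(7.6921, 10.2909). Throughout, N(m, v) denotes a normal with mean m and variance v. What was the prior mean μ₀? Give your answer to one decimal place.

With known observation variance, the Normal–Normal posterior has precision τ_n = τ₀ + n/σ² and mean μ_n = (τ₀μ₀ + (n/σ²)x̄)/τ_n.
Here τ₀ = 1/55.5 = 0.018018 and τ_data = 3/37.9 = 0.079156, so τ_n = 0.097174.
Rearranging for μ₀: μ₀ = (μ_n·τ_n − τ_data·x̄)/τ₀ = (7.6921·0.097174 − 0.079156·8.1) / 0.018018 = 0.106309/0.018018 ≈ 5.9.

μ₀ = 5.9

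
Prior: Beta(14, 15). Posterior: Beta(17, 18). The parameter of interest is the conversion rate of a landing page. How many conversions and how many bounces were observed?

3 conversions and 3 bounces

Under Beta–binomial conjugacy the posterior parameters are (a+s, b+f).
So s = 17 − 14 = 3 and f = 18 − 15 = 3.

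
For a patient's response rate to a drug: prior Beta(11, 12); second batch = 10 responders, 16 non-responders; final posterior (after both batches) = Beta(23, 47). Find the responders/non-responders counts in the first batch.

Because Beta–binomial updating is additive in the counts, the combined data contributed (α_post−α_prior, β_post−β_prior) successes and failures.
Total across both batches: 23−11=12 responders, 47−12=35 non-responders.
Subtract the second batch: 12−10=2 responders and 35−16=19 non-responders.

2 responders and 19 non-responders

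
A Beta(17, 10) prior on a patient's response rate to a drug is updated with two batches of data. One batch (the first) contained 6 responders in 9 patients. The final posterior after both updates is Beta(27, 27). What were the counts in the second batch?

Because Beta–binomial updating is additive in the counts, the combined data contributed (α_post−α_prior, β_post−β_prior) successes and failures.
Total across both batches: 27−17=10 responders, 27−10=17 non-responders.
Subtract the first batch: 10−6=4 responders and 17−3=14 non-responders.

4 responders and 14 non-responders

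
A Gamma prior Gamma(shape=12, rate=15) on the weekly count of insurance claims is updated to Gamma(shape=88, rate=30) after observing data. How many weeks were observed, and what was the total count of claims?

Gamma–Poisson conjugacy: posterior shape = α + Σxᵢ, posterior rate = β + n.
Matching: Σxᵢ = 88 − 12 = 76 and n = 30 − 15 = 15.

n = 15 weeks with total 76 claims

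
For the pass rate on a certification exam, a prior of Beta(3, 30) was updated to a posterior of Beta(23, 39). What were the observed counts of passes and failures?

A Beta(α, β) prior with s successes and f failures in binomial data gives a Beta(α+s, β+f) posterior.
So s = 23 − 3 = 20 and f = 39 − 30 = 9.

20 passes and 9 failures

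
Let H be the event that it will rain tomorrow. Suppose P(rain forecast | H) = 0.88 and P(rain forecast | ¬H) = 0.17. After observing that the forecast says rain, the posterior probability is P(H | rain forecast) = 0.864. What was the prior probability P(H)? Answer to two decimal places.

Bayes' rule in odds form gives O(H|E) = O(H)·[P(E|H)/P(E|¬H)], hence O(H) = O(H|E)/LR.
Posterior odds = 0.864/(1−0.864) = 6.3529. LR = 0.88/0.17 = 5.1765.
Prior odds = 6.3529/5.1765 = 1.2273, so P(H) = 1.2273/(1+1.2273) ≈ 0.55.

P(H) = 0.55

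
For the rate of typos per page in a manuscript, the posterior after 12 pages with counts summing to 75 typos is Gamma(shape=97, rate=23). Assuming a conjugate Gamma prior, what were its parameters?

A Gamma(α, β) prior (rate parametrization) on a Poisson rate with n observations summing to S gives posterior Gamma(α+S, β+n).
So α = 97 − 75 = 22 and β = 23 − 12 = 11.

Gamma(shape=22, rate=11)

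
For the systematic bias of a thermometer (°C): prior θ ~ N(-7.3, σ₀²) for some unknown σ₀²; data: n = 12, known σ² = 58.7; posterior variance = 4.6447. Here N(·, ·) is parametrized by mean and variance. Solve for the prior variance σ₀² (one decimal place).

Posterior precision equals prior precision plus data precision: 1/σ_n² = 1/σ₀² + n/σ².
So 1/σ₀² = 1/4.6447 − 12/58.7 = 0.215299 − 0.204429 = 0.010870.
Hence σ₀² = 1/0.010870 ≈ 92.0.

σ₀² = 92.0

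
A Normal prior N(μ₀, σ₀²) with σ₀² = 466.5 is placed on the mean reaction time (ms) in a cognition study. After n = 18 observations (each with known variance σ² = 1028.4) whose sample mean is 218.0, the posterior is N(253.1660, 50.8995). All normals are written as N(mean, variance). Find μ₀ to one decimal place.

With known observation variance, the Normal–Normal posterior has precision τ_n = τ₀ + n/σ² and mean μ_n = (τ₀μ₀ + (n/σ²)x̄)/τ_n.
Here τ₀ = 1/466.5 = 0.002144 and τ_data = 18/1028.4 = 0.017503, so τ_n = 0.019647.
Rearranging for μ₀: μ₀ = (μ_n·τ_n − τ_data·x̄)/τ₀ = (253.1660·0.019647 − 0.017503·218.0) / 0.002144 = 1.158298/0.002144 ≈ 540.3.

μ₀ = 540.3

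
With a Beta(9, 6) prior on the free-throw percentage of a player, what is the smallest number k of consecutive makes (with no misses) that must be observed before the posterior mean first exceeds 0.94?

After k makes and 0 misses the posterior is Beta(9+k, 6), with mean (9+k)/(9+6+k).
Set (9+k)/(15+k) > 0.94 and solve: k > (0.94·15 − 9)/(1 − 0.94) = 85.000.
The smallest integer exceeding 85.000 is 86.

k = 86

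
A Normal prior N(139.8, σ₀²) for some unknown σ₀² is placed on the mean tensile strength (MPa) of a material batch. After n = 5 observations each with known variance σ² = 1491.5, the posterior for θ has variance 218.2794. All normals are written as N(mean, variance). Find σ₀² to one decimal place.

Posterior precision equals prior precision plus data precision: 1/σ_n² = 1/σ₀² + n/σ².
So 1/σ₀² = 1/218.2794 − 5/1491.5 = 0.004581 − 0.003352 = 0.001229.
Hence σ₀² = 1/0.001229 ≈ 813.7.

σ₀² = 813.7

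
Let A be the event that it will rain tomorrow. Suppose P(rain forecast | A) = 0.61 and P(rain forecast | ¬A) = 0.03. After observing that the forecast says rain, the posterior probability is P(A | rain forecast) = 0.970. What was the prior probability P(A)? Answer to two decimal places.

In odds form, posterior odds = prior odds × likelihood ratio, so prior odds = posterior odds ÷ LR.
Posterior odds = 0.970/(1−0.970) = 32.3333. LR = 0.61/0.03 = 20.3333.
Prior odds = 32.3333/20.3333 = 1.5902, so P(A) = 1.5902/(1+1.5902) ≈ 0.61.

P(A) = 0.61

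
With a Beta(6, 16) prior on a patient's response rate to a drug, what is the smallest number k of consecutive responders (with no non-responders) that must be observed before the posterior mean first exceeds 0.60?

After k responders and 0 non-responders the posterior is Beta(6+k, 16), with mean (6+k)/(6+16+k).
Set (6+k)/(22+k) > 0.60 and solve: k > (0.60·22 − 6)/(1 − 0.60) = 18.000.
The smallest integer exceeding 18.000 is 19.

k = 19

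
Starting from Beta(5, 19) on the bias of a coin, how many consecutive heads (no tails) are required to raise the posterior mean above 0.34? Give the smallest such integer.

k = 5

After k heads and 0 tails the posterior is Beta(5+k, 19), with mean (5+k)/(5+19+k).
Set (5+k)/(24+k) > 0.34 and solve: k > (0.34·24 − 5)/(1 − 0.34) = 4.788.
The smallest integer exceeding 4.788 is 5, and checking k=5: (10)/(29) = 0.3448 > 0.34.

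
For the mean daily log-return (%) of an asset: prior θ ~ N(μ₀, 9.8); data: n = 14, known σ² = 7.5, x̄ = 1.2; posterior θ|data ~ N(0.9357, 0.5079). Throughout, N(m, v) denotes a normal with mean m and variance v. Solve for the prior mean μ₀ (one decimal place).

μ₀ = -3.9

The posterior mean is a precision-weighted average: μ_n = (τ₀μ₀ + τ_data·x̄)/(τ₀+τ_data), with τ₀=1/σ₀² and τ_data=n/σ².
Here τ₀ = 1/9.8 = 0.102041 and τ_data = 14/7.5 = 1.866667, so τ_n = 1.968708.
Rearranging for μ₀: μ₀ = (μ_n·τ_n − τ_data·x̄)/τ₀ = (0.9357·1.968708 − 1.866667·1.2) / 0.102041 = -0.397880/0.102041 ≈ -3.9.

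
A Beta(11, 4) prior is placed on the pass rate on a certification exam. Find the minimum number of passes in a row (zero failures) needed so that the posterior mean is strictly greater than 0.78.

After k passes and 0 failures the posterior is Beta(11+k, 4), with mean (11+k)/(11+4+k).
Set (11+k)/(15+k) > 0.78 and solve: k > (0.78·15 − 11)/(1 − 0.78) = 3.182.
The smallest integer exceeding 3.182 is 4, and checking k=4: (15)/(19) = 0.7895 > 0.78.

k = 4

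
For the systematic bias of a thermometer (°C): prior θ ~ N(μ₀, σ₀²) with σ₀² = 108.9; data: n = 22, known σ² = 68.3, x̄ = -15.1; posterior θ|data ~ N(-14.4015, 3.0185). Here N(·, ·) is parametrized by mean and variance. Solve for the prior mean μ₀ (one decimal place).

μ₀ = 10.1

The posterior mean is a precision-weighted average: μ_n = (τ₀μ₀ + τ_data·x̄)/(τ₀+τ_data), with τ₀=1/σ₀² and τ_data=n/σ².
Here τ₀ = 1/108.9 = 0.009183 and τ_data = 22/68.3 = 0.322108, so τ_n = 0.331291.
Rearranging for μ₀: μ₀ = (μ_n·τ_n − τ_data·x̄)/τ₀ = (-14.4015·0.331291 − 0.322108·-15.1) / 0.009183 = 0.092743/0.009183 ≈ 10.1.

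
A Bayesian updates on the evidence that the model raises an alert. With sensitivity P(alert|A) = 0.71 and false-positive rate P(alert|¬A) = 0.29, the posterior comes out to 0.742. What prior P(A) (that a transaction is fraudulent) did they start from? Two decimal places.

In odds form, posterior odds = prior odds × likelihood ratio, so prior odds = posterior odds ÷ LR.
Posterior odds = 0.742/(1−0.742) = 2.8760. LR = 0.71/0.29 = 2.4483.
Prior odds = 2.8760/2.4483 = 1.1747, so P(A) = 1.1747/(1+1.1747) ≈ 0.54.

P(A) = 0.54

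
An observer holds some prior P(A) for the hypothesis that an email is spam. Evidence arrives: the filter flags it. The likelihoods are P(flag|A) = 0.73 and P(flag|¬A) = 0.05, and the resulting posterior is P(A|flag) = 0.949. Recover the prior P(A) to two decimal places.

In odds form, posterior odds = prior odds × likelihood ratio, so prior odds = posterior odds ÷ LR.
Posterior odds = 0.949/(1−0.949) = 18.6078. LR = 0.73/0.05 = 14.6000.
Prior odds = 18.6078/14.6000 = 1.2745, so P(A) = 1.2745/(1+1.2745) ≈ 0.56.

P(A) = 0.56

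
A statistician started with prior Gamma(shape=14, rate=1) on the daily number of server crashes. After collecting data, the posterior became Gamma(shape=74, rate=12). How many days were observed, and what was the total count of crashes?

Gamma–Poisson conjugacy: posterior shape = α + Σxᵢ, posterior rate = β + n.
Matching: Σxᵢ = 74 − 14 = 60 and n = 12 − 1 = 11.

n = 11 days with total 60 crashes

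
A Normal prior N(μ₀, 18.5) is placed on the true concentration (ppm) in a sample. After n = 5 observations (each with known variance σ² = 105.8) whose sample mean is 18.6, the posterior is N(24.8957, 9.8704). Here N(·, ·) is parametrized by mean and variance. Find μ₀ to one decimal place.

μ₀ = 30.4

The posterior mean is a precision-weighted average: μ_n = (τ₀μ₀ + τ_data·x̄)/(τ₀+τ_data), with τ₀=1/σ₀² and τ_data=n/σ².
Here τ₀ = 1/18.5 = 0.054054 and τ_data = 5/105.8 = 0.047259, so τ_n = 0.101313.
Rearranging for μ₀: μ₀ = (μ_n·τ_n − τ_data·x̄)/τ₀ = (24.8957·0.101313 − 0.047259·18.6) / 0.054054 = 1.643241/0.054054 ≈ 30.4.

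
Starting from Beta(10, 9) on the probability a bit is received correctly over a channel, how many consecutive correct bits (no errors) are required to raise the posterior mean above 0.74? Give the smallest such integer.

After k correct bits and 0 errors the posterior is Beta(10+k, 9), with mean (10+k)/(10+9+k).
Set (10+k)/(19+k) > 0.74 and solve: k > (0.74·19 − 10)/(1 − 0.74) = 15.615.
The smallest integer exceeding 15.615 is 16.

k = 16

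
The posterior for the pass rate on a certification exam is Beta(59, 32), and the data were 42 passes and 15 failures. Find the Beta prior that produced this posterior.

Beta(17, 17)

Beta is conjugate to the binomial likelihood: posterior = Beta(a+s, b+f).
Subtract the data counts: 59−42=17, 32−15=17.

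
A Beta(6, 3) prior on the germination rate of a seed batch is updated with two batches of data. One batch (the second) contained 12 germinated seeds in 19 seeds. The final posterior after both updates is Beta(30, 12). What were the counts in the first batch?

12 germinated seeds and 2 non-germinating seeds

Because Beta–binomial updating is additive in the counts, the combined data contributed (α_post−α_prior, β_post−β_prior) successes and failures.
Total across both batches: 30−6=24 germinated seeds, 12−3=9 non-germinating seeds.
Subtract the second batch: 24−12=12 germinated seeds and 9−7=2 non-germinating seeds.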